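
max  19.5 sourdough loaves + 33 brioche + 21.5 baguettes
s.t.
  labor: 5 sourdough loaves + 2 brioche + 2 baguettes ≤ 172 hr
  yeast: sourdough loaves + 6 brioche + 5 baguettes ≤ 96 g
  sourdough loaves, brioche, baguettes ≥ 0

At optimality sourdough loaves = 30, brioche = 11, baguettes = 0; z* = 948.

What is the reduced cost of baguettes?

Both labor and yeast are binding at x*.
Dual feasibility on the basic columns requires 5·y_labor + 1·y_yeast = 19.5, 2·y_labor + 6·y_yeast = 33.
→ y_labor = 3 and y_yeast = 4.5.
Reduced cost of baguettes: c₃ − yᵀa₃ = 21.5 − (3·2 + 4.5·5) = 21.5 − 28.5 = -7.

-7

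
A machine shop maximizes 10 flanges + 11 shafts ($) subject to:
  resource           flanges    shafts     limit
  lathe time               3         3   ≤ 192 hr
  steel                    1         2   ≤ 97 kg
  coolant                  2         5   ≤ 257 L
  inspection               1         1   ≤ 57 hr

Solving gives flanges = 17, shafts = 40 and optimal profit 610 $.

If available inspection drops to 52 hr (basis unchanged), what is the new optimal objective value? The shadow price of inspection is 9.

565

Δb = -5, so new z* = 610 + (9)·(-5) = 610 − 45 = 565.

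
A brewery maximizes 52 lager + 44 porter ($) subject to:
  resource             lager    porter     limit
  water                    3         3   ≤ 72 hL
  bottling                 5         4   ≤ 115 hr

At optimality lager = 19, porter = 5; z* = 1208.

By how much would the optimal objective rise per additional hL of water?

4

At the optimum: water uses 72 of 72 (binding); bottling uses 115 of 115 (binding).
Dual feasibility on the basic columns requires 3·y_water + 5·y_bottling = 52, 3·y_water + 4·y_bottling = 44.
This yields shadow prices y_water = 4, y_bottling = 8.
Shadow price of water = 4.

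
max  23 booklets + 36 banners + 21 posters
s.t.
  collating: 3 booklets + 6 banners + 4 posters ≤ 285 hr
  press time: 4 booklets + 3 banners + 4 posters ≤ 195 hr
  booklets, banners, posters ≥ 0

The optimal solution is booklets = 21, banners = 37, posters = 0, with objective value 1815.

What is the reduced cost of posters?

Both collating and press time are binding at x*.
From A_Bᵀ y = c: 3·y_collating + 4·y_press time = 23; 6·y_collating + 3·y_press time = 36.
This yields shadow prices y_collating = 5, y_press time = 2.
Reduced cost of posters: c₃ − yᵀa₃ = 21 − (5·4 + 2·4) = 21 − 28 = -7.

-7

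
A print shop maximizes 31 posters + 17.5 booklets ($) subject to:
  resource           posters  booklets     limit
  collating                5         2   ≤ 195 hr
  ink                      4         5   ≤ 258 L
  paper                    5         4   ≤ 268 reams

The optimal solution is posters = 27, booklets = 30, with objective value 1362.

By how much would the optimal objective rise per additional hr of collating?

Check each constraint at x*: collating 195/195 (tight); ink 258/258 (tight); paper 255/268 (slack 13).
Since paper is not tight, its dual is 0.
The binding rows give the dual system: 5·y_collating + 4·y_ink = 31 and 2·y_collating + 5·y_ink = 17.5.
This yields shadow prices y_collating = 5, y_ink = 1.5.
Shadow price of collating = 5.

5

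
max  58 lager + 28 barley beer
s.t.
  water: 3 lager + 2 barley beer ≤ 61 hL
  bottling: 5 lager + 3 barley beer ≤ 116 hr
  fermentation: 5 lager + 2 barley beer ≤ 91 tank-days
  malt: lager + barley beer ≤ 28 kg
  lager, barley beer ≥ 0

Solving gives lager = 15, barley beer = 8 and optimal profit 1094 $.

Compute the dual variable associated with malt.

0

Binding: water and fermentation. Non-binding: bottling (17 unused), malt (5 unused).
Since bottling, malt are not tight, their duals are 0.
Dual feasibility on the basic columns requires 3·y_water + 5·y_fermentation = 58, 2·y_water + 2·y_fermentation = 28.
→ y_water = 6 and y_fermentation = 8.
Shadow price of malt = 0.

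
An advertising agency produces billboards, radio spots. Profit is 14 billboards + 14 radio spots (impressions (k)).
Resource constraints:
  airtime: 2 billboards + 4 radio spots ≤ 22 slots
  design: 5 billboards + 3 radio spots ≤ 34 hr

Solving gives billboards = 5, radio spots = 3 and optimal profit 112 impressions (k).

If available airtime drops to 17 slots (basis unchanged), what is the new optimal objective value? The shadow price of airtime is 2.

Δb = -5, so new z* = 112 + (2)·(-5) = 112 − 10 = 102.

102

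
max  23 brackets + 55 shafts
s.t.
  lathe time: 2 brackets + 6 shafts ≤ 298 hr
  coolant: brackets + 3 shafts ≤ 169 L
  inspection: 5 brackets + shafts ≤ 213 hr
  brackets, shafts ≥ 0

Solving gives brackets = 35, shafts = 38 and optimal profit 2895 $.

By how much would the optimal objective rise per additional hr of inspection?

1

At the optimum: lathe time uses 298 of 298 (binding); coolant uses 149 of 169 (slack = 20); inspection uses 213 of 213 (binding).
Slack constraints have shadow price 0 (complementary slackness).
From A_Bᵀ y = c: 2·y_lathe time + 5·y_inspection = 23; 6·y_lathe time + 1·y_inspection = 55.
This yields shadow prices y_lathe time = 9, y_inspection = 1.
Shadow price of inspection = 1.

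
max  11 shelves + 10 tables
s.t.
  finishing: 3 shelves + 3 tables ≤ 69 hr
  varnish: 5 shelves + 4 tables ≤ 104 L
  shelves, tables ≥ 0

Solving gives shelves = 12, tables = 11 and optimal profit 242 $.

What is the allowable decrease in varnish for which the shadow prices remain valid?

Binding constraints: finishing, varnish. The basis is B = [[3,3],[5,4]] with det -3.
Per unit decrease in varnish, x* moves by d = (-1, 1).
The basis stays optimal until shelves reaches 0; allowable decrease = 12 L.

12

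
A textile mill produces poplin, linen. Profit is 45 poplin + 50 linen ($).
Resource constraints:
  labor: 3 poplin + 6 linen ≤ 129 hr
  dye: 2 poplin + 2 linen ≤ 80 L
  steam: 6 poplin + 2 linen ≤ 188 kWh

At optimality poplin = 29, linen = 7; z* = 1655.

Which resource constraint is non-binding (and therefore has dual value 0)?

dye

labor: 129/129 (binding)
dye: 72/80 (slack 8)
steam: 188/188 (binding)
By complementary slackness, a constraint with positive slack has shadow price 0 → dye.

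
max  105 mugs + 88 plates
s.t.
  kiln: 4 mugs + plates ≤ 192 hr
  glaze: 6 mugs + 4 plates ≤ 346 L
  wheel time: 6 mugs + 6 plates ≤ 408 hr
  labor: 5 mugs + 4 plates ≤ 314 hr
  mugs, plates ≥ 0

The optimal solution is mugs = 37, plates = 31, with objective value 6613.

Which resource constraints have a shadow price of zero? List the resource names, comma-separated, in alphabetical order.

kiln, labor

kiln: 179/192 (slack 13)
glaze: 346/346 (binding)
wheel time: 408/408 (binding)
labor: 309/314 (slack 5)
By complementary slackness, a constraint with positive slack has shadow price 0 → kiln, labor.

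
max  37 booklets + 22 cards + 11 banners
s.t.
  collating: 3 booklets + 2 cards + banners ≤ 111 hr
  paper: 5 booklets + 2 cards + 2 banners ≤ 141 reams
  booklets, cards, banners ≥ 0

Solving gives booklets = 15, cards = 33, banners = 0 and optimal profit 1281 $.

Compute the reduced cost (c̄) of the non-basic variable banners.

Check each constraint at x*: collating 111/111 (tight); paper 141/141 (tight).
The binding rows give the dual system: 3·y_collating + 5·y_paper = 37 and 2·y_collating + 2·y_paper = 22.
This yields shadow prices y_collating = 9, y_paper = 2.
Reduced cost of banners: c₃ − yᵀa₃ = 11 − (9·1 + 2·2) = 11 − 13 = -2.

-2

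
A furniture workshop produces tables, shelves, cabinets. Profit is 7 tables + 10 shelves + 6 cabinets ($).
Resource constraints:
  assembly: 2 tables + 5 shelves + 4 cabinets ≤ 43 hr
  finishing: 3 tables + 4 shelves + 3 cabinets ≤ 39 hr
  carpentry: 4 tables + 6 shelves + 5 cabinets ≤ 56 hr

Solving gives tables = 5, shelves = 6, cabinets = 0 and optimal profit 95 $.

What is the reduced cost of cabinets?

-2

Binding: finishing and carpentry. Non-binding: assembly (3 unused).
By complementary slackness, y = 0 for the non-binding constraint.
The binding rows give the dual system: 3·y_finishing + 4·y_carpentry = 7 and 4·y_finishing + 6·y_carpentry = 10.
→ y_finishing = 1 and y_carpentry = 1.
Reduced cost of cabinets: c₃ − yᵀa₃ = 6 − (1·3 + 1·5) = 6 − 8 = -2.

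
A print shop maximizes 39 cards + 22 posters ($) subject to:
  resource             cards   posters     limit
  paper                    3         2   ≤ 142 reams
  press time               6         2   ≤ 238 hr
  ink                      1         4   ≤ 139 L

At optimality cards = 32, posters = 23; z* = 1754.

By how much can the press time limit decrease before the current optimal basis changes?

9

Binding constraints: paper, press time. The basis is B = [[3,2],[6,2]] with det -6.
Per unit decrease in press time, x* moves by d = (-0.3333, 0.5).
The basis stays optimal until ink becomes binding; allowable decrease = 9 hr.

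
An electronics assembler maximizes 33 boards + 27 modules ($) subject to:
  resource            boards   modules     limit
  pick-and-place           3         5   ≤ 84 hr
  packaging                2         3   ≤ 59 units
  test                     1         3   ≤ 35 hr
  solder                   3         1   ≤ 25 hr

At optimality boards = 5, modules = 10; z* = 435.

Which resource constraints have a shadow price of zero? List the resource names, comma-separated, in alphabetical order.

packaging, pick-and-place

pick-and-place: 65/84 (slack 19)
packaging: 40/59 (slack 19)
test: 35/35 (binding)
solder: 25/25 (binding)
By complementary slackness, a constraint with positive slack has shadow price 0 → packaging, pick-and-place.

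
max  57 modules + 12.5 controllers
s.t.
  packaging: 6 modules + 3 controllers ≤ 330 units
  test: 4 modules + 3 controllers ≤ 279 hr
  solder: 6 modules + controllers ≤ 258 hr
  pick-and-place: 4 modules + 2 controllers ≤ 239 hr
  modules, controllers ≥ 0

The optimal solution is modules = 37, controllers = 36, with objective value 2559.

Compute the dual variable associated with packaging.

1.5

At the optimum: packaging uses 330 of 330 (binding); test uses 256 of 279 (slack = 23); solder uses 258 of 258 (binding); pick-and-place uses 220 of 239 (slack = 19).
By complementary slackness, y = 0 for the non-binding constraints.
The binding rows give the dual system: 6·y_packaging + 6·y_solder = 57 and 3·y_packaging + 1·y_solder = 12.5.
This yields shadow prices y_packaging = 1.5, y_solder = 8.
Shadow price of packaging = 1.5.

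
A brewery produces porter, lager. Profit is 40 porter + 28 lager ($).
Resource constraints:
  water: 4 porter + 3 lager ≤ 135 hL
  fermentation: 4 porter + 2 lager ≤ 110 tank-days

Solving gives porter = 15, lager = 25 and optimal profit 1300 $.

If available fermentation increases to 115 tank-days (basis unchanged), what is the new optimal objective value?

Both water and fermentation are binding at x*.
The binding rows give the dual system: 4·y_water + 4·y_fermentation = 40 and 3·y_water + 2·y_fermentation = 28.
→ y_water = 8 and y_fermentation = 2.
Δz = y_fermentation·Δb = 2 × (5) = 10, so new z* = 1300 + 10 = 1310.

1310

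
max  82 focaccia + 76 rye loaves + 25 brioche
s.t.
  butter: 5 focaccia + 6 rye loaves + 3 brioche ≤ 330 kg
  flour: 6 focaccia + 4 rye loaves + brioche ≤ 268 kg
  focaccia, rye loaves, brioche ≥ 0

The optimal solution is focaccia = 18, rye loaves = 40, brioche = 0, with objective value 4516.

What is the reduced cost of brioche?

-6

At the optimum: butter uses 330 of 330 (binding); flour uses 268 of 268 (binding).
The binding rows give the dual system: 5·y_butter + 6·y_flour = 82 and 6·y_butter + 4·y_flour = 76.
This yields shadow prices y_butter = 8, y_flour = 7.
Reduced cost of brioche: c₃ − yᵀa₃ = 25 − (8·3 + 7·1) = 25 − 31 = -6.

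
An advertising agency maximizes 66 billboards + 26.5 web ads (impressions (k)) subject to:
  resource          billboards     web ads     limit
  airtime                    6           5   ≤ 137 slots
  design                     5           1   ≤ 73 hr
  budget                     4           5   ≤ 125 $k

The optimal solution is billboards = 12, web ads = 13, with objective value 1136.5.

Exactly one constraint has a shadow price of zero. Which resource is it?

airtime: 137/137 (binding)
design: 73/73 (binding)
budget: 113/125 (slack 12)
By complementary slackness, a constraint with positive slack has shadow price 0 → budget.

budget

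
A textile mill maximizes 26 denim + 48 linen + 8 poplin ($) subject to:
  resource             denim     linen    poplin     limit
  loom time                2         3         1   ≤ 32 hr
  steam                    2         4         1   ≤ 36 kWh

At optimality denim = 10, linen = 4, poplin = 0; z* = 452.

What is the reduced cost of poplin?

Both loom time and steam are binding at x*.
Dual feasibility on the basic columns requires 2·y_loom time + 2·y_steam = 26, 3·y_loom time + 4·y_steam = 48.
Solving: y_loom time = 4, y_steam = 9.
Reduced cost of poplin: c₃ − yᵀa₃ = 8 − (4·1 + 9·1) = 8 − 13 = -5.

-5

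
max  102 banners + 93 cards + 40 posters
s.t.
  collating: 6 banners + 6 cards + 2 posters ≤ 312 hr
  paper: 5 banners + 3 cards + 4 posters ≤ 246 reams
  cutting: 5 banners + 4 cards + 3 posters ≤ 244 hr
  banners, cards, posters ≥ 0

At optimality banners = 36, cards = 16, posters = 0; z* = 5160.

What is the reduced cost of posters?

-6

Check each constraint at x*: collating 312/312 (tight); paper 228/246 (slack 18); cutting 244/244 (tight).
By complementary slackness, y = 0 for the non-binding constraint.
The binding rows give the dual system: 6·y_collating + 5·y_cutting = 102 and 6·y_collating + 4·y_cutting = 93.
This yields shadow prices y_collating = 9.5, y_cutting = 9.
Reduced cost of posters: c₃ − yᵀa₃ = 40 − (9.5·2 + 9·3) = 40 − 46 = -6.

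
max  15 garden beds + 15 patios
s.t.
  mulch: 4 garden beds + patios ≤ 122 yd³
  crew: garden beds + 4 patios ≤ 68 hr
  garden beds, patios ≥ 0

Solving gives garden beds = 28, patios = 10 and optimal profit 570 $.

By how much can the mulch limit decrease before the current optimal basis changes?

Binding constraints: mulch, crew. The basis is B = [[4,1],[1,4]] with det 15.
Per unit decrease in mulch, x* moves by d = (-0.2667, 0.0667).
The basis stays optimal until garden beds reaches 0; allowable decrease = 105 yd³.

105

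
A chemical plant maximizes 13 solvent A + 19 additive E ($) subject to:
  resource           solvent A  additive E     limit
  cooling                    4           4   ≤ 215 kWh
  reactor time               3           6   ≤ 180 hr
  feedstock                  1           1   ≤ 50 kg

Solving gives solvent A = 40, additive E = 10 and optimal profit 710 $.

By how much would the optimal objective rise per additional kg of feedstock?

Check each constraint at x*: cooling 200/215 (slack 15); reactor time 180/180 (tight); feedstock 50/50 (tight).
Slack constraints have shadow price 0 (complementary slackness).
Dual feasibility on the basic columns requires 3·y_reactor time + 1·y_feedstock = 13, 6·y_reactor time + 1·y_feedstock = 19.
Solving: y_reactor time = 2, y_feedstock = 7.
Shadow price of feedstock = 7.

7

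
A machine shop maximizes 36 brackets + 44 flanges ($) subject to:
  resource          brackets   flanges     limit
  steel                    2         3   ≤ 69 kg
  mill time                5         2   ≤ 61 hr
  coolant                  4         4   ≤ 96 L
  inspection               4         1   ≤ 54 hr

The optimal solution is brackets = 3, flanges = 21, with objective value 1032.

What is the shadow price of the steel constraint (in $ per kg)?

Binding: steel and coolant. Non-binding: mill time (4 unused), inspection (21 unused).
By complementary slackness, y = 0 for the non-binding constraints.
The binding rows give the dual system: 2·y_steel + 4·y_coolant = 36 and 3·y_steel + 4·y_coolant = 44.
This yields shadow prices y_steel = 8, y_coolant = 5.
Shadow price of steel = 8.

8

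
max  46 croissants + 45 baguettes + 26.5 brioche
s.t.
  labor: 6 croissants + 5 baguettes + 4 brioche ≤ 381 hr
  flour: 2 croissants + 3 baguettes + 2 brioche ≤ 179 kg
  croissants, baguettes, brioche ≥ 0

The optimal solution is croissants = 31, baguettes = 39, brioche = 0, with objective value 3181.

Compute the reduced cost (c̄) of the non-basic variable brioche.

-7.5

Both labor and flour are binding at x*.
The binding rows give the dual system: 6·y_labor + 2·y_flour = 46 and 5·y_labor + 3·y_flour = 45.
This yields shadow prices y_labor = 6, y_flour = 5.
Reduced cost of brioche: c₃ − yᵀa₃ = 26.5 − (6·4 + 5·2) = 26.5 − 34 = -7.5.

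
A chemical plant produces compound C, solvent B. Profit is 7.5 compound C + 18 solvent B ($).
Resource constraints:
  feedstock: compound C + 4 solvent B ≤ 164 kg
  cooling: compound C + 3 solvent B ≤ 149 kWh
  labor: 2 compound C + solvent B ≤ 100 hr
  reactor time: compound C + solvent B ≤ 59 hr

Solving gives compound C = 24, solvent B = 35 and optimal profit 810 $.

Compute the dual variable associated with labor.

Binding: feedstock and reactor time. Non-binding: cooling (20 unused), labor (17 unused).
Slack constraints have shadow price 0 (complementary slackness).
Dual feasibility on the basic columns requires 1·y_feedstock + 1·y_reactor time = 7.5, 4·y_feedstock + 1·y_reactor time = 18.
This yields shadow prices y_feedstock = 3.5, y_reactor time = 4.
Shadow price of labor = 0.

0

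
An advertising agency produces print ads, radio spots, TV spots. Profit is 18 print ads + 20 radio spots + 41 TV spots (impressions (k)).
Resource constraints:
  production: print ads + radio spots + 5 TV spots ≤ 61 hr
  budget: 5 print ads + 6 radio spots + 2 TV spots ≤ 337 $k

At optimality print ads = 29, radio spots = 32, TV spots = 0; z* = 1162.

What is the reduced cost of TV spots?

-3

Check each constraint at x*: production 61/61 (tight); budget 337/337 (tight).
The binding rows give the dual system: 1·y_production + 5·y_budget = 18 and 1·y_production + 6·y_budget = 20.
This yields shadow prices y_production = 8, y_budget = 2.
Reduced cost of TV spots: c₃ − yᵀa₃ = 41 − (8·5 + 2·2) = 41 − 44 = -3.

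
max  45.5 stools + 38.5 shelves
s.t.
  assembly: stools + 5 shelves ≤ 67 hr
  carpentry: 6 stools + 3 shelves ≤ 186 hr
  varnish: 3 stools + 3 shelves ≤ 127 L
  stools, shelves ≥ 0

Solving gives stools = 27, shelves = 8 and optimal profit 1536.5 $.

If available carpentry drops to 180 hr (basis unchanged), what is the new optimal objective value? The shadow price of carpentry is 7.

Δb = -6, so new z* = 1536.5 + (7)·(-6) = 1536.5 − 42 = 1494.5.

1494.5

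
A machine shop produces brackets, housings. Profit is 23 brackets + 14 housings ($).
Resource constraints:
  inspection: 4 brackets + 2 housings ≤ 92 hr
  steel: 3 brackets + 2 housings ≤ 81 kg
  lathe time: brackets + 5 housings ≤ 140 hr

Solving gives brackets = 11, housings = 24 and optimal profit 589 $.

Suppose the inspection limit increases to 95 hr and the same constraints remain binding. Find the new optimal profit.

595

Check each constraint at x*: inspection 92/92 (tight); steel 81/81 (tight); lathe time 131/140 (slack 9).
Slack constraints have shadow price 0 (complementary slackness).
Dual feasibility on the basic columns requires 4·y_inspection + 3·y_steel = 23, 2·y_inspection + 2·y_steel = 14.
→ y_inspection = 2 and y_steel = 5.
Δz = y_inspection·Δb = 2 × (3) = 6, so new z* = 589 + 6 = 595.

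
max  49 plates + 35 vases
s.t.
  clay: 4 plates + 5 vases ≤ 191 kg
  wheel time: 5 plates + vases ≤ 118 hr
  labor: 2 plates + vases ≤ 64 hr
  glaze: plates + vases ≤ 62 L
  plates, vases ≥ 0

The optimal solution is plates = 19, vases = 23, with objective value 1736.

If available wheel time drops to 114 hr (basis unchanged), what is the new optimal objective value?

1716

At the optimum: clay uses 191 of 191 (binding); wheel time uses 118 of 118 (binding); labor uses 61 of 64 (slack = 3); glaze uses 42 of 62 (slack = 20).
Slack constraints have shadow price 0 (complementary slackness).
The binding rows give the dual system: 4·y_clay + 5·y_wheel time = 49 and 5·y_clay + 1·y_wheel time = 35.
This yields shadow prices y_clay = 6, y_wheel time = 5.
Δz = y_wheel time·Δb = 5 × (-4) = -20, so new z* = 1736 − 20 = 1716.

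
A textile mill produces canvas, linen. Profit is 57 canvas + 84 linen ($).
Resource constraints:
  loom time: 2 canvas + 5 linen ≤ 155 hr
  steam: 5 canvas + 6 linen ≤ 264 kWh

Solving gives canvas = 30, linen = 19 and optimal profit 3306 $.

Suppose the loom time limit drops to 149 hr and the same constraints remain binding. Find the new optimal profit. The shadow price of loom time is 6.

3270

Δb = -6, so new z* = 3306 + (6)·(-6) = 3306 − 36 = 3270.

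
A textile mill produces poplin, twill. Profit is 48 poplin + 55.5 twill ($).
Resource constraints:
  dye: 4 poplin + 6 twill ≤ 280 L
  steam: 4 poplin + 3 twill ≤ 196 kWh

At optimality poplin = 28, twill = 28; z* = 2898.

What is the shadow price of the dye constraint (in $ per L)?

6.5

Check each constraint at x*: dye 280/280 (tight); steam 196/196 (tight).
From A_Bᵀ y = c: 4·y_dye + 4·y_steam = 48; 6·y_dye + 3·y_steam = 55.5.
This yields shadow prices y_dye = 6.5, y_steam = 5.5.
Shadow price of dye = 6.5.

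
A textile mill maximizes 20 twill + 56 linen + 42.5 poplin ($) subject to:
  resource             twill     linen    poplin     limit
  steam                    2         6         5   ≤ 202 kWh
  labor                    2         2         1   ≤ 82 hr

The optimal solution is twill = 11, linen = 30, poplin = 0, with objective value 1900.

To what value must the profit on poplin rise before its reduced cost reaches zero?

46

Both steam and labor are binding at x*.
From A_Bᵀ y = c: 2·y_steam + 2·y_labor = 20; 6·y_steam + 2·y_labor = 56.
Solving: y_steam = 9, y_labor = 1.
poplin enters the basis when its profit ≥ yᵀa₃ = 9·5 + 1·1 = 46.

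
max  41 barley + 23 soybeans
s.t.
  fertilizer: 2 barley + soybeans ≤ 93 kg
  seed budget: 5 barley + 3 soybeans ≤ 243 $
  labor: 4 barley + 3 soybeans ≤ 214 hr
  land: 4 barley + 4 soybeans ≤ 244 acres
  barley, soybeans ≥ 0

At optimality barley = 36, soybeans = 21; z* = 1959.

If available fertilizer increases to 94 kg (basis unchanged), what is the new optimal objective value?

1967

Binding: fertilizer and seed budget. Non-binding: labor (7 unused), land (16 unused).
Since labor, land are not tight, their duals are 0.
From A_Bᵀ y = c: 2·y_fertilizer + 5·y_seed budget = 41; 1·y_fertilizer + 3·y_seed budget = 23.
Solving: y_fertilizer = 8, y_seed budget = 5.
Δz = y_fertilizer·Δb = 8 × (1) = 8, so new z* = 1959 + 8 = 1967.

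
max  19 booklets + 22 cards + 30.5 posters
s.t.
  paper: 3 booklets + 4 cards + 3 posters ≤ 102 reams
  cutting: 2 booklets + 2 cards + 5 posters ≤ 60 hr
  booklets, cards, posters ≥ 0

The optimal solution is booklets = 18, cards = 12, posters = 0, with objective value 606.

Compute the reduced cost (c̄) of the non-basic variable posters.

Both paper and cutting are binding at x*.
The binding rows give the dual system: 3·y_paper + 2·y_cutting = 19 and 4·y_paper + 2·y_cutting = 22.
→ y_paper = 3 and y_cutting = 5.
Reduced cost of posters: c₃ − yᵀa₃ = 30.5 − (3·3 + 5·5) = 30.5 − 34 = -3.5.

-3.5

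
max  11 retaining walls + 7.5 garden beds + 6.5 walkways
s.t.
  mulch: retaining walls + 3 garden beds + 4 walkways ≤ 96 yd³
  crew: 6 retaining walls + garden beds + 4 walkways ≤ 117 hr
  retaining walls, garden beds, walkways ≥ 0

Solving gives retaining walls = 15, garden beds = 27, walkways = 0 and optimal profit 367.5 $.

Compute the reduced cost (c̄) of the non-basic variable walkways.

Check each constraint at x*: mulch 96/96 (tight); crew 117/117 (tight).
The binding rows give the dual system: 1·y_mulch + 6·y_crew = 11 and 3·y_mulch + 1·y_crew = 7.5.
→ y_mulch = 2 and y_crew = 1.5.
Reduced cost of walkways: c₃ − yᵀa₃ = 6.5 − (2·4 + 1.5·4) = 6.5 − 14 = -7.5.

-7.5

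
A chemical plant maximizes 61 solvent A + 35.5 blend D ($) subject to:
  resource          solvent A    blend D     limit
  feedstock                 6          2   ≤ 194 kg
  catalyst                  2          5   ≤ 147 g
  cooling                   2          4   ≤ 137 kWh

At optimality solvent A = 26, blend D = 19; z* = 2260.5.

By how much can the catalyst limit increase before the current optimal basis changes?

11.7

Binding constraints: feedstock, catalyst. The basis is B = [[6,2],[2,5]] with det 26.
Per unit increase in catalyst, x* moves by d = (-0.0769, 0.2308).
The basis stays optimal until cooling becomes binding; allowable increase = 11.7 g.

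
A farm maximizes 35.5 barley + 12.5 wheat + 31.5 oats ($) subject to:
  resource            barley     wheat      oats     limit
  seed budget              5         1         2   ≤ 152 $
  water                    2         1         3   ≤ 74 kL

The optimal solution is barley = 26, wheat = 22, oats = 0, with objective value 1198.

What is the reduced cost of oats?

Check each constraint at x*: seed budget 152/152 (tight); water 74/74 (tight).
The binding rows give the dual system: 5·y_seed budget + 2·y_water = 35.5 and 1·y_seed budget + 1·y_water = 12.5.
→ y_seed budget = 3.5 and y_water = 9.
Reduced cost of oats: c₃ − yᵀa₃ = 31.5 − (3.5·2 + 9·3) = 31.5 − 34 = -2.5.

-2.5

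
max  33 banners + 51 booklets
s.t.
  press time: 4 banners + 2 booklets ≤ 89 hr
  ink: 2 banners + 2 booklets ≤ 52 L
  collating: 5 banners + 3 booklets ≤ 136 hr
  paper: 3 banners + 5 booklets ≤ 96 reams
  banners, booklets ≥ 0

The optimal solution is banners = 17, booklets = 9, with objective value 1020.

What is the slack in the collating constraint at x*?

24

collating used = 5·17 + 3·9 = 112; slack = 136 − 112 = 24.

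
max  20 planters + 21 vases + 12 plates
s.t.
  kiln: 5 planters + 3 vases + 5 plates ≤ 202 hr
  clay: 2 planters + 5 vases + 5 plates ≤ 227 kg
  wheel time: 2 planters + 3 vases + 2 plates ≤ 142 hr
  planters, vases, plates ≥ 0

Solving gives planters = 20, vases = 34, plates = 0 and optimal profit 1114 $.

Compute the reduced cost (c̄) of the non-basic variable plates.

-8

Check each constraint at x*: kiln 202/202 (tight); clay 210/227 (slack 17); wheel time 142/142 (tight).
By complementary slackness, y = 0 for the non-binding constraint.
Dual feasibility on the basic columns requires 5·y_kiln + 2·y_wheel time = 20, 3·y_kiln + 3·y_wheel time = 21.
This yields shadow prices y_kiln = 2, y_wheel time = 5.
Reduced cost of plates: c₃ − yᵀa₃ = 12 − (2·5 + 5·2) = 12 − 20 = -8.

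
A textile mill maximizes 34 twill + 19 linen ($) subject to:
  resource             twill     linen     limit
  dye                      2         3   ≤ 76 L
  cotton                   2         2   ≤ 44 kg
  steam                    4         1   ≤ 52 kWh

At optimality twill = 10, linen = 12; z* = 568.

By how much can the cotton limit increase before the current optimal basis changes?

12

Binding constraints: cotton, steam. The basis is B = [[2,2],[4,1]] with det -6.
Per unit increase in cotton, x* moves by d = (-0.1667, 0.6667).
The basis stays optimal until dye becomes binding; allowable increase = 12 kg.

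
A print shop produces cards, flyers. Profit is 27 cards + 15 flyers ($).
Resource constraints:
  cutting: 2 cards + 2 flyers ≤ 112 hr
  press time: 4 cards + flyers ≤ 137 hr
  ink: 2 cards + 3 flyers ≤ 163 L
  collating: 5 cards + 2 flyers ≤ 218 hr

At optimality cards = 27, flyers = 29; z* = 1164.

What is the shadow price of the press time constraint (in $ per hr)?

Binding: cutting and press time. Non-binding: ink (22 unused), collating (25 unused).
Slack constraints have shadow price 0 (complementary slackness).
The binding rows give the dual system: 2·y_cutting + 4·y_press time = 27 and 2·y_cutting + 1·y_press time = 15.
This yields shadow prices y_cutting = 5.5, y_press time = 4.
Shadow price of press time = 4.

4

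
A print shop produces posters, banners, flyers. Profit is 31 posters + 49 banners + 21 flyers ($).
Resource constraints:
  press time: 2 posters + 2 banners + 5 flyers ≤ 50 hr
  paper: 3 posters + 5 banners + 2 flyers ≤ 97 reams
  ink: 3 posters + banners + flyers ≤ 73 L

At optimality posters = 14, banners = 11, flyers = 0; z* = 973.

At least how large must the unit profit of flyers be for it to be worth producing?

28

At the optimum: press time uses 50 of 50 (binding); paper uses 97 of 97 (binding); ink uses 53 of 73 (slack = 20).
Since ink is not tight, its dual is 0.
The binding rows give the dual system: 2·y_press time + 3·y_paper = 31 and 2·y_press time + 5·y_paper = 49.
→ y_press time = 2 and y_paper = 9.
flyers enters the basis when its profit ≥ yᵀa₃ = 2·5 + 9·2 = 28.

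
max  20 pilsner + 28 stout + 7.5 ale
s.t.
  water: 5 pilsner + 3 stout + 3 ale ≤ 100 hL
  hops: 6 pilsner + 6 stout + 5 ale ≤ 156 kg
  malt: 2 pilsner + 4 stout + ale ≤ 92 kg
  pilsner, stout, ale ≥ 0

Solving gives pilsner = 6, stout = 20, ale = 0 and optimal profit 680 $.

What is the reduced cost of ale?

-6.5

Check each constraint at x*: water 90/100 (slack 10); hops 156/156 (tight); malt 92/92 (tight).
Slack constraints have shadow price 0 (complementary slackness).
From A_Bᵀ y = c: 6·y_hops + 2·y_malt = 20; 6·y_hops + 4·y_malt = 28.
Solving: y_hops = 2, y_malt = 4.
Reduced cost of ale: c₃ − yᵀa₃ = 7.5 − (2·5 + 4·1) = 7.5 − 14 = -6.5.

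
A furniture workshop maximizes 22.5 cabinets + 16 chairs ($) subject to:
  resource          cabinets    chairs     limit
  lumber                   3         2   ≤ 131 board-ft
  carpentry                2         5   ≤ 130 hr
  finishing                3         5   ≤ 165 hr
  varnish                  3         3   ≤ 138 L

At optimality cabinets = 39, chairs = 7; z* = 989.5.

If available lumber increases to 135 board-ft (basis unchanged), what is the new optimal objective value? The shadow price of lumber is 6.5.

Δb = 4, so new z* = 989.5 + (6.5)·(4) = 989.5 + 26 = 1015.5.

1015.5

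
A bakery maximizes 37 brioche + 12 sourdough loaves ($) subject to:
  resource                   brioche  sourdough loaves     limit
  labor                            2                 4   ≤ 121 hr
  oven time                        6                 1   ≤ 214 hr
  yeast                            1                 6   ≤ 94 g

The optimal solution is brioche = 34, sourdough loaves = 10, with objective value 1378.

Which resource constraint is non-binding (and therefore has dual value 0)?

labor

labor: 108/121 (slack 13)
oven time: 214/214 (binding)
yeast: 94/94 (binding)
By complementary slackness, a constraint with positive slack has shadow price 0 → labor.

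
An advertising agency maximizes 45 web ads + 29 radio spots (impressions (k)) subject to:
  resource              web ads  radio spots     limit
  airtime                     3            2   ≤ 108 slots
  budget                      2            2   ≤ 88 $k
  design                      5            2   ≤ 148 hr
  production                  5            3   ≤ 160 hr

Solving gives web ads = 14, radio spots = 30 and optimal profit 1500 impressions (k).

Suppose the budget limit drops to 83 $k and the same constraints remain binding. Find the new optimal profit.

Binding: budget and production. Non-binding: airtime (6 unused), design (18 unused).
By complementary slackness, y = 0 for the non-binding constraints.
The binding rows give the dual system: 2·y_budget + 5·y_production = 45 and 2·y_budget + 3·y_production = 29.
→ y_budget = 2.5 and y_production = 8.
Δz = y_budget·Δb = 2.5 × (-5) = -12.5, so new z* = 1500 − 12.5 = 1487.5.

1487.5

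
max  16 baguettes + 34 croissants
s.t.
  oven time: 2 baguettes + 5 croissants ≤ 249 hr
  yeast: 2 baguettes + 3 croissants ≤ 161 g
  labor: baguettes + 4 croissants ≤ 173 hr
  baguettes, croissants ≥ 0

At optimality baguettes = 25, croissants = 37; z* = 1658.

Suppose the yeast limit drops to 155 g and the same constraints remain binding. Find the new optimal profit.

At the optimum: oven time uses 235 of 249 (slack = 14); yeast uses 161 of 161 (binding); labor uses 173 of 173 (binding).
Slack constraints have shadow price 0 (complementary slackness).
The binding rows give the dual system: 2·y_yeast + 1·y_labor = 16 and 3·y_yeast + 4·y_labor = 34.
This yields shadow prices y_yeast = 6, y_labor = 4.
Δz = y_yeast·Δb = 6 × (-6) = -36, so new z* = 1658 − 36 = 1622.

1622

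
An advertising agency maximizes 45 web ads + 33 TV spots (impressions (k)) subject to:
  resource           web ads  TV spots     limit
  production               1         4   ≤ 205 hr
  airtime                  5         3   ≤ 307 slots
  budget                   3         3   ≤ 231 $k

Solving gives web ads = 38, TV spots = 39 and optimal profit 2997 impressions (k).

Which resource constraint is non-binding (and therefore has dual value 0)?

production

production: 194/205 (slack 11)
airtime: 307/307 (binding)
budget: 231/231 (binding)
By complementary slackness, a constraint with positive slack has shadow price 0 → production.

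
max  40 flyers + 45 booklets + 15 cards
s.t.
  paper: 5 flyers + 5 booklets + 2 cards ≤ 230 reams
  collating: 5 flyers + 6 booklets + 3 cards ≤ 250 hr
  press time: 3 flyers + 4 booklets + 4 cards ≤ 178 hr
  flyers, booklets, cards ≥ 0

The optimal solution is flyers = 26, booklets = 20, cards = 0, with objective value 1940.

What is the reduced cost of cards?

Binding: paper and collating. Non-binding: press time (20 unused).
Slack constraints have shadow price 0 (complementary slackness).
Dual feasibility on the basic columns requires 5·y_paper + 5·y_collating = 40, 5·y_paper + 6·y_collating = 45.
Solving: y_paper = 3, y_collating = 5.
Reduced cost of cards: c₃ − yᵀa₃ = 15 − (3·2 + 5·3) = 15 − 21 = -6.

-6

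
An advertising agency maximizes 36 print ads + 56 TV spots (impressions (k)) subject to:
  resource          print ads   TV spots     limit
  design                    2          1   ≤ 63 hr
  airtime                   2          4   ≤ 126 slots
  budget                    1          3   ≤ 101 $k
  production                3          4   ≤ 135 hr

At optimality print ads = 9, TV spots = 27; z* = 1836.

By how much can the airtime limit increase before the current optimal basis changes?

8.8

Binding constraints: airtime, production. The basis is B = [[2,4],[3,4]] with det -4.
Per unit increase in airtime, x* moves by d = (-1, 0.75).
The basis stays optimal until budget becomes binding; allowable increase = 8.8 slots.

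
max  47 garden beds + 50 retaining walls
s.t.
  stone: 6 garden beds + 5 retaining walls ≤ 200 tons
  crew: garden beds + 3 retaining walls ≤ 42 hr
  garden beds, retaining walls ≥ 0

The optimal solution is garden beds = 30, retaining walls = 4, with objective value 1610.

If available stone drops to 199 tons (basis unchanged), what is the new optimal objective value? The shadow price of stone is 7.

Δb = -1, so new z* = 1610 + (7)·(-1) = 1610 − 7 = 1603.

1603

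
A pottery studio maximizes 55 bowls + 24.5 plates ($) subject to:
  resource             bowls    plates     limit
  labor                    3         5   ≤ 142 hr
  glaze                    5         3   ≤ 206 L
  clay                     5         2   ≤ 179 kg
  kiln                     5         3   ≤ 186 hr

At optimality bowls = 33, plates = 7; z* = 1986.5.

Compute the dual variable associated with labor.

Binding: clay and kiln. Non-binding: labor (8 unused), glaze (20 unused).
Slack constraints have shadow price 0 (complementary slackness).
From A_Bᵀ y = c: 5·y_clay + 5·y_kiln = 55; 2·y_clay + 3·y_kiln = 24.5.
This yields shadow prices y_clay = 8.5, y_kiln = 2.5.
Shadow price of labor = 0.

0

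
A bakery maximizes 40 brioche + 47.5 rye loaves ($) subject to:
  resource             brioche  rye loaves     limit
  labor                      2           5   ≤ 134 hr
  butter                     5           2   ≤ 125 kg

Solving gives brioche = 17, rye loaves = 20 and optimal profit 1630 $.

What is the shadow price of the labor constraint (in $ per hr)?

7.5

Both labor and butter are binding at x*.
From A_Bᵀ y = c: 2·y_labor + 5·y_butter = 40; 5·y_labor + 2·y_butter = 47.5.
This yields shadow prices y_labor = 7.5, y_butter = 5.
Shadow price of labor = 7.5.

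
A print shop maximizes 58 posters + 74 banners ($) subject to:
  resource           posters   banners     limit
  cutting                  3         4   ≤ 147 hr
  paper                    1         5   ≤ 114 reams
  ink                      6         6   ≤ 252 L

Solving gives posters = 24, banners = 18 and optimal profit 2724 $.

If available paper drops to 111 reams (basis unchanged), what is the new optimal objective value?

Binding: paper and ink. Non-binding: cutting (3 unused).
Slack constraints have shadow price 0 (complementary slackness).
Dual feasibility on the basic columns requires 1·y_paper + 6·y_ink = 58, 5·y_paper + 6·y_ink = 74.
This yields shadow prices y_paper = 4, y_ink = 9.
Δz = y_paper·Δb = 4 × (-3) = -12, so new z* = 2724 − 12 = 2712.

2712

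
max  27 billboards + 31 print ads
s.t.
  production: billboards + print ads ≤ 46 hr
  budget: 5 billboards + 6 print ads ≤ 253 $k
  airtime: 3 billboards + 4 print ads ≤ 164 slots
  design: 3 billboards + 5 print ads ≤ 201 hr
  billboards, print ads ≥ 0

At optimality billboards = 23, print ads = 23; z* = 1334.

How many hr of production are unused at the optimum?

0

production used = 1·23 + 1·23 = 46; slack = 46 − 46 = 0.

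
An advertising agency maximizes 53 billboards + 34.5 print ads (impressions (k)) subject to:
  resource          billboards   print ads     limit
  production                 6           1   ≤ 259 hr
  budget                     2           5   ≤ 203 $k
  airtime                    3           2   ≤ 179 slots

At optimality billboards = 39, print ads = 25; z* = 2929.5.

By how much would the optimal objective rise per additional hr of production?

7

Check each constraint at x*: production 259/259 (tight); budget 203/203 (tight); airtime 167/179 (slack 12).
Slack constraints have shadow price 0 (complementary slackness).
The binding rows give the dual system: 6·y_production + 2·y_budget = 53 and 1·y_production + 5·y_budget = 34.5.
This yields shadow prices y_production = 7, y_budget = 5.5.
Shadow price of production = 7.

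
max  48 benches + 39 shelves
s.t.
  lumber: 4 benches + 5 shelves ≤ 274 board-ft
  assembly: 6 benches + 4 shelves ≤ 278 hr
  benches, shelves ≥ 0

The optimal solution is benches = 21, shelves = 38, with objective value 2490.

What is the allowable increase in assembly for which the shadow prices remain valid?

Binding constraints: lumber, assembly. The basis is B = [[4,5],[6,4]] with det -14.
Per unit increase in assembly, x* moves by d = (0.3571, -0.2857).
The basis stays optimal until shelves reaches 0; allowable increase = 133 hr.

133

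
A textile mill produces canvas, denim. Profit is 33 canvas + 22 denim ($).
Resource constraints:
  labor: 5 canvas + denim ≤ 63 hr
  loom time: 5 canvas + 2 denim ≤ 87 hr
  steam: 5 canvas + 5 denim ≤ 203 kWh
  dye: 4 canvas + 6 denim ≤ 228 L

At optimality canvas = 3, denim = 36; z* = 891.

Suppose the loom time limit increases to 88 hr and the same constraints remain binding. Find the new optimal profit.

At the optimum: labor uses 51 of 63 (slack = 12); loom time uses 87 of 87 (binding); steam uses 195 of 203 (slack = 8); dye uses 228 of 228 (binding).
By complementary slackness, y = 0 for the non-binding constraints.
From A_Bᵀ y = c: 5·y_loom time + 4·y_dye = 33; 2·y_loom time + 6·y_dye = 22.
→ y_loom time = 5 and y_dye = 2.
Δz = y_loom time·Δb = 5 × (1) = 5, so new z* = 891 + 5 = 896.

896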